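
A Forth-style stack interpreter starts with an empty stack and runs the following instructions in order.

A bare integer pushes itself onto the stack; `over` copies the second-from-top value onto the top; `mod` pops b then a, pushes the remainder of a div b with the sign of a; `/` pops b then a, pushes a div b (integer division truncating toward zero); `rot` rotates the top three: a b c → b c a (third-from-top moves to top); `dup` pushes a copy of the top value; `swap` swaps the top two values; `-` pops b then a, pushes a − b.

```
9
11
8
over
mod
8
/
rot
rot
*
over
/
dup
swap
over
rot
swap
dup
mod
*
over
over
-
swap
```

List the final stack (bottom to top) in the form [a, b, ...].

[1, 99, 99, 0]

9     [9]
11    [9, 11]
8     [9, 11, 8]
over  [9, 11, 8, 11]
mod   [9, 11, 8]
8     [9, 11, 8, 8]
/     [9, 11, 1]
rot   [11, 1, 9]
rot   [1, 9, 11]
*     [1, 99]
over  [1, 99, 1]
/     [1, 99]
dup   [1, 99, 99]
swap  [1, 99, 99]
over  [1, 99, 99, 99]
rot   [1, 99, 99, 99]
swap  [1, 99, 99, 99]
dup   [1, 99, 99, 99, 99]
mod   [1, 99, 99, 0]
*     [1, 99, 0]
over  [1, 99, 0, 99]
over  [1, 99, 0, 99, 0]
-     [1, 99, 0, 99]
swap  [1, 99, 99, 0]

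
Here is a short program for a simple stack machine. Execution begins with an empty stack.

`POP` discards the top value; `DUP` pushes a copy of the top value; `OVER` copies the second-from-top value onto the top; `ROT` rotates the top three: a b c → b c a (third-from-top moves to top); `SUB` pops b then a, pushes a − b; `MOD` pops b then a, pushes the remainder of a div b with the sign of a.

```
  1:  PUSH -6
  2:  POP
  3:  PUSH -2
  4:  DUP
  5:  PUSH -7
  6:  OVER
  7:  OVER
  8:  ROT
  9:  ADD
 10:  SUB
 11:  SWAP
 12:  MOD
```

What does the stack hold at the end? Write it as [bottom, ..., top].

[-2, 0]

PUSH -6 -> -6
POP     -> (empty)
PUSH -2 -> -2
DUP     -> -2 -2
PUSH -7 -> -2 -2 -7
OVER    -> -2 -2 -7 -2
OVER    -> -2 -2 -7 -2 -7
ROT     -> -2 -2 -2 -7 -7
ADD     -> -2 -2 -2 -14
SUB     -> -2 -2 12
SWAP    -> -2 12 -2
MOD     -> -2 0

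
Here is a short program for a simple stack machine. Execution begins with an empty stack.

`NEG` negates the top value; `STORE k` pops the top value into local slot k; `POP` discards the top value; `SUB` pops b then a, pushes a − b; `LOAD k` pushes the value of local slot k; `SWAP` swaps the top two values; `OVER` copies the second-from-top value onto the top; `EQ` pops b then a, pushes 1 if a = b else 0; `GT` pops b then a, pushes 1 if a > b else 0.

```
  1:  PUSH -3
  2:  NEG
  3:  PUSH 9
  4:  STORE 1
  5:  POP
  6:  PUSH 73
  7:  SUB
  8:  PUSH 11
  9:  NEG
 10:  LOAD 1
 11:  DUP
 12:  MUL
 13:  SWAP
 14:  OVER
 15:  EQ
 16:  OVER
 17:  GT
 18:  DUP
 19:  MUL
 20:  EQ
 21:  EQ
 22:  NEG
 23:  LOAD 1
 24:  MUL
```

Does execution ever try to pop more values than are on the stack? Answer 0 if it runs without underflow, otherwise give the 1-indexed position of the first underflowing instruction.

7

PUSH -3 -> [-3]
NEG     -> [3]
PUSH 9  -> [3, 9]
STORE 1 -> [3]
POP     -> []
PUSH 73 -> [73]
SUB  — needs 2 operands, stack has 1 → underflow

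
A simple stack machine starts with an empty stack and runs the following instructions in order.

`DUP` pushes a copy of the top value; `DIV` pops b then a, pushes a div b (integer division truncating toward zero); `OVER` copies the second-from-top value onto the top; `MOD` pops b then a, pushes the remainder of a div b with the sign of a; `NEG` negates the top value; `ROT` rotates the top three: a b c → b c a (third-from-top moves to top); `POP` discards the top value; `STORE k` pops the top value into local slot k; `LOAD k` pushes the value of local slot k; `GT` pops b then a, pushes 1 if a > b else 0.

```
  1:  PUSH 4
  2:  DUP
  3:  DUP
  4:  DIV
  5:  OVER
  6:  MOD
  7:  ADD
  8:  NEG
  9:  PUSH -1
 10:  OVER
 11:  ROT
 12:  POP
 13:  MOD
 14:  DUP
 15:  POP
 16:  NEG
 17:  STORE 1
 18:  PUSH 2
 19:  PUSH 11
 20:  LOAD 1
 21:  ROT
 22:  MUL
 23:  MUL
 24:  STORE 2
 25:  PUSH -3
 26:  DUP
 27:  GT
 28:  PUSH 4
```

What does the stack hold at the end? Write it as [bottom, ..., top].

PUSH 4  -> [4]
DUP     -> [4, 4]
DUP     -> [4, 4, 4]
DIV     -> [4, 1]
OVER    -> [4, 1, 4]
MOD     -> [4, 1]
ADD     -> [5]
NEG     -> [-5]
PUSH -1 -> [-5, -1]
OVER    -> [-5, -1, -5]
ROT     -> [-1, -5, -5]
POP     -> [-1, -5]
MOD     -> [-1]
DUP     -> [-1, -1]
POP     -> [-1]
NEG     -> [1]
STORE 1 -> []
PUSH 2  -> [2]
PUSH 11 -> [2, 11]
LOAD 1  -> [2, 11, 1]
ROT     -> [11, 1, 2]
MUL     -> [11, 2]
MUL     -> [22]
STORE 2 -> []
PUSH -3 -> [-3]
DUP     -> [-3, -3]
GT      -> [0]
PUSH 4  -> [0, 4]

[0, 4]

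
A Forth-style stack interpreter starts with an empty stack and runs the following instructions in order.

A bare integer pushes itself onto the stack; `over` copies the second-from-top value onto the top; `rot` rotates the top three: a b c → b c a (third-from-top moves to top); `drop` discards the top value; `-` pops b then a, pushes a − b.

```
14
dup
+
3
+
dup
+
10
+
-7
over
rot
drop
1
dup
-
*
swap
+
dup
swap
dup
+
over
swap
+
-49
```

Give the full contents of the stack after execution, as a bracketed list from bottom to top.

[-7, -21, -49]

14   -> [14]
dup  -> [14, 14]
+    -> [28]
3    -> [28, 3]
+    -> [31]
dup  -> [31, 31]
+    -> [62]
10   -> [62, 10]
+    -> [72]
-7   -> [72, -7]
over -> [72, -7, 72]
rot  -> [-7, 72, 72]
drop -> [-7, 72]
1    -> [-7, 72, 1]
dup  -> [-7, 72, 1, 1]
-    -> [-7, 72, 0]
*    -> [-7, 0]
swap -> [0, -7]
+    -> [-7]
dup  -> [-7, -7]
swap -> [-7, -7]
dup  -> [-7, -7, -7]
+    -> [-7, -14]
over -> [-7, -14, -7]
swap -> [-7, -7, -14]
+    -> [-7, -21]
-49  -> [-7, -21, -49]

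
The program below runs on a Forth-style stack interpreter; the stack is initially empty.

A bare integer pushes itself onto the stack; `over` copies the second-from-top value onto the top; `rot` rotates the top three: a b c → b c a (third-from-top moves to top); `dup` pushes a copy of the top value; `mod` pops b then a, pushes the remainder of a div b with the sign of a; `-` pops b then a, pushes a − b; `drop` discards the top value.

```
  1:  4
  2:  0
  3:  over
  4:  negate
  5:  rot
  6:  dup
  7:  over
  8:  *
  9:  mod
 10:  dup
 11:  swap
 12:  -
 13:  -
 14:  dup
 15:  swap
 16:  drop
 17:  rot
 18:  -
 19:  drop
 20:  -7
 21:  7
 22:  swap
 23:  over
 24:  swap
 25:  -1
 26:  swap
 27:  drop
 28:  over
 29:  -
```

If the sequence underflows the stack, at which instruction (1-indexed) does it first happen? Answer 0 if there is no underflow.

4      → 4
0      → 4 0
over   → 4 0 4
negate → 4 0 -4
rot    → 0 -4 4
dup    → 0 -4 4 4
over   → 0 -4 4 4 4
*      → 0 -4 4 16
mod    → 0 -4 4
dup    → 0 -4 4 4
swap   → 0 -4 4 4
-      → 0 -4 0
-      → 0 -4
dup    → 0 -4 -4
swap   → 0 -4 -4
drop   → 0 -4
rot  — needs 3 operands, stack has 2 → underflow

17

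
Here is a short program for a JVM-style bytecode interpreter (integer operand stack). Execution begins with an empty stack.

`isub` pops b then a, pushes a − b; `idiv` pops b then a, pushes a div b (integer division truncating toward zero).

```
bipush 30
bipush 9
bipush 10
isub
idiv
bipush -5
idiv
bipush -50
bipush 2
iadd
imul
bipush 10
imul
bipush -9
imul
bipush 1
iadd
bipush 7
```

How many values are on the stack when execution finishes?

2

bipush 30  : 30
bipush 9   : 30 9
bipush 10  : 30 9 10
isub       : 30 -1
idiv       : -30
bipush -5  : -30 -5
idiv       : 6
bipush -50 : 6 -50
bipush 2   : 6 -50 2
iadd       : 6 -48
imul       : -288
bipush 10  : -288 10
imul       : -2880
bipush -9  : -2880 -9
imul       : 25920
bipush 1   : 25920 1
iadd       : 25921
bipush 7   : 25921 7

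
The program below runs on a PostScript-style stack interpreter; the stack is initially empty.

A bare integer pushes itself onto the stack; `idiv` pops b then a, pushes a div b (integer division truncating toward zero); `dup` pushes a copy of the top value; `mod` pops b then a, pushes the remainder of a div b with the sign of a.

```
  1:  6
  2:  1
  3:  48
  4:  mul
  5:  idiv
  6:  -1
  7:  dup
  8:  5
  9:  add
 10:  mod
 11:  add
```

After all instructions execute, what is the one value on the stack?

-1

6     [6]
1     [6, 1]
48    [6, 1, 48]
mul   [6, 48]
idiv  [0]
-1    [0, -1]
dup   [0, -1, -1]
5     [0, -1, -1, 5]
add   [0, -1, 4]
mod   [0, -1]
add   [-1]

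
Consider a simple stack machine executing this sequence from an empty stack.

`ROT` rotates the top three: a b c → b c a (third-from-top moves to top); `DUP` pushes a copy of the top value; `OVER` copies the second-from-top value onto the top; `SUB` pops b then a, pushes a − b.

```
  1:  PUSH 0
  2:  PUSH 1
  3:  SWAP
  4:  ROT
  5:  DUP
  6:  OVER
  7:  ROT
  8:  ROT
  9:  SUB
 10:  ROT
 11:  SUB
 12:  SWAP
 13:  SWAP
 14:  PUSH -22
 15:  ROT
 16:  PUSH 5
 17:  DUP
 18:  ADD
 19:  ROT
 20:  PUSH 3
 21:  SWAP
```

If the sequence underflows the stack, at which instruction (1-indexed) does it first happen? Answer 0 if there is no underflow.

PUSH 0 -> 0
PUSH 1 -> 0 1
SWAP   -> 1 0
ROT  — needs 3 operands, stack has 2 → underflow

4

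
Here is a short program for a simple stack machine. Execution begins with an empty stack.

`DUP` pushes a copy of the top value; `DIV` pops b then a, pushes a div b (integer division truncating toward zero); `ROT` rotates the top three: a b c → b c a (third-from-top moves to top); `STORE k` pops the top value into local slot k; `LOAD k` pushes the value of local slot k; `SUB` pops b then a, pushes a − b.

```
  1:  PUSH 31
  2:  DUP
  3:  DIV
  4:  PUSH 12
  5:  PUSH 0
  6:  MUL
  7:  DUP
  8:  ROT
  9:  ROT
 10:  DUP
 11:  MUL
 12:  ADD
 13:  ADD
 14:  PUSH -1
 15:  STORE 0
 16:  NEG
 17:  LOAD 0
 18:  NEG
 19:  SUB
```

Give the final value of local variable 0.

-1

PUSH 31  [31]
DUP      [31, 31]
DIV      [1]
PUSH 12  [1, 12]
PUSH 0   [1, 12, 0]
MUL      [1, 0]
DUP      [1, 0, 0]
ROT      [0, 0, 1]
ROT      [0, 1, 0]
DUP      [0, 1, 0, 0]
MUL      [0, 1, 0]
ADD      [0, 1]
ADD      [1]
PUSH -1  [1, -1]
STORE 0  [1]
NEG      [-1]
LOAD 0   [-1, -1]
NEG      [-1, 1]
SUB      [-2]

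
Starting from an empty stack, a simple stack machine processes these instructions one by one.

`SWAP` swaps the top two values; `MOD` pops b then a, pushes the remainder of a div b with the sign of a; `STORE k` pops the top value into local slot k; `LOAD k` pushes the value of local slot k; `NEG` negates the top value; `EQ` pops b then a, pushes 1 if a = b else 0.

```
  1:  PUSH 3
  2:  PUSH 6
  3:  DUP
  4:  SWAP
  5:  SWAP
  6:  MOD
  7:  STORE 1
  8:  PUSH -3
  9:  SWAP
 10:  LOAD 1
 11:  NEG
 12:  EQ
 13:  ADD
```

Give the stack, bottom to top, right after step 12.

[-3, 0]

PUSH 3   [3]
PUSH 6   [3, 6]
DUP      [3, 6, 6]
SWAP     [3, 6, 6]
SWAP     [3, 6, 6]
MOD      [3, 0]
STORE 1  [3]
PUSH -3  [3, -3]
SWAP     [-3, 3]
LOAD 1   [-3, 3, 0]
NEG      [-3, 3, 0]
EQ       [-3, 0]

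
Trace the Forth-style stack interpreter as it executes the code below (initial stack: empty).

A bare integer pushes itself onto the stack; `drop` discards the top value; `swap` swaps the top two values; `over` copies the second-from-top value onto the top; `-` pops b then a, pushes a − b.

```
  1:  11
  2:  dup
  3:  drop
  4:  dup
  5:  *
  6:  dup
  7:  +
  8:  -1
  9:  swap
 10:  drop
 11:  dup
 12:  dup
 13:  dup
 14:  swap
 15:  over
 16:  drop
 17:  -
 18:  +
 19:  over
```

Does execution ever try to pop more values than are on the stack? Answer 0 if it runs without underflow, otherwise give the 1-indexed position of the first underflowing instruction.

11   : 11
dup  : 11 11
drop : 11
dup  : 11 11
*    : 121
dup  : 121 121
+    : 242
-1   : 242 -1
swap : -1 242
drop : -1
dup  : -1 -1
dup  : -1 -1 -1
dup  : -1 -1 -1 -1
swap : -1 -1 -1 -1
over : -1 -1 -1 -1 -1
drop : -1 -1 -1 -1
-    : -1 -1 0
+    : -1 -1
over : -1 -1 -1

0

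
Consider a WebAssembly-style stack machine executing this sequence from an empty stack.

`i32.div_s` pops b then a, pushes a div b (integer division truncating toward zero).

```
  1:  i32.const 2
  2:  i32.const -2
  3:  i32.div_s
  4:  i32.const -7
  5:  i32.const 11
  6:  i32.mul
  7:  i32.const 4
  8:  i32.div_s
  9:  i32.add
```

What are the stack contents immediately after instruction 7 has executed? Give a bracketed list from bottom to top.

i32.const 2  -> 2
i32.const -2 -> 2 -2
i32.div_s    -> -1
i32.const -7 -> -1 -7
i32.const 11 -> -1 -7 11
i32.mul      -> -1 -77
i32.const 4  -> -1 -77 4

[-1, -77, 4]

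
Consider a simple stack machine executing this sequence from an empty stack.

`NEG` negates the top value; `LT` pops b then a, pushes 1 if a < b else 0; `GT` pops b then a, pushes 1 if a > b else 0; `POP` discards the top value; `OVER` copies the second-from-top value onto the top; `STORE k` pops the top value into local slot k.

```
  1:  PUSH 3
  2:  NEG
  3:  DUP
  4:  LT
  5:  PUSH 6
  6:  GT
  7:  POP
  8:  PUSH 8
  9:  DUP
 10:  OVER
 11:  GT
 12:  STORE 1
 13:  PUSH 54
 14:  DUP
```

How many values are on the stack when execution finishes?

3

PUSH 3  : [3]
NEG     : [-3]
DUP     : [-3, -3]
LT      : [0]
PUSH 6  : [0, 6]
GT      : [0]
POP     : []
PUSH 8  : [8]
DUP     : [8, 8]
OVER    : [8, 8, 8]
GT      : [8, 0]
STORE 1 : [8]
PUSH 54 : [8, 54]
DUP     : [8, 54, 54]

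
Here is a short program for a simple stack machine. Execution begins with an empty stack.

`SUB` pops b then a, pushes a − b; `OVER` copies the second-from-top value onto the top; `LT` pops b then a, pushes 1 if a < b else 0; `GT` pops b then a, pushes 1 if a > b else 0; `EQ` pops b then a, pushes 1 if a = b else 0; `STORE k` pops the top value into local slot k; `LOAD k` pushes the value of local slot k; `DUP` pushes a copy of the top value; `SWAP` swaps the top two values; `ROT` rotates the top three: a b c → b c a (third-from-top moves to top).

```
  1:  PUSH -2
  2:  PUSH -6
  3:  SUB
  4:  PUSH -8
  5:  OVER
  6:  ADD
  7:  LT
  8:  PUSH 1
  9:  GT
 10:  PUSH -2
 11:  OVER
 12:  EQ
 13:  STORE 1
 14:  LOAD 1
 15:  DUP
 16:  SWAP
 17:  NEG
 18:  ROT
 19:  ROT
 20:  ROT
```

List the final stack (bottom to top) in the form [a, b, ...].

[0, 0, 0]

PUSH -2 : [-2]
PUSH -6 : [-2, -6]
SUB     : [4]
PUSH -8 : [4, -8]
OVER    : [4, -8, 4]
ADD     : [4, -4]
LT      : [0]
PUSH 1  : [0, 1]
GT      : [0]
PUSH -2 : [0, -2]
OVER    : [0, -2, 0]
EQ      : [0, 0]
STORE 1 : [0]
LOAD 1  : [0, 0]
DUP     : [0, 0, 0]
SWAP    : [0, 0, 0]
NEG     : [0, 0, 0]
ROT     : [0, 0, 0]
ROT     : [0, 0, 0]
ROT     : [0, 0, 0]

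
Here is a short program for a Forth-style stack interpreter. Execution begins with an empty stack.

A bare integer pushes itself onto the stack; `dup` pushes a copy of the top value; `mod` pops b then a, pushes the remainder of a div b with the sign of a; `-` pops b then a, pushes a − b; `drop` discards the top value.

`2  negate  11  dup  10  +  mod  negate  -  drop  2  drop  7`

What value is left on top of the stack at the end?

7

2      → [2]
negate → [-2]
11     → [-2, 11]
dup    → [-2, 11, 11]
10     → [-2, 11, 11, 10]
+      → [-2, 11, 21]
mod    → [-2, 11]
negate → [-2, -11]
-      → [9]
drop   → []
2      → [2]
drop   → []
7      → [7]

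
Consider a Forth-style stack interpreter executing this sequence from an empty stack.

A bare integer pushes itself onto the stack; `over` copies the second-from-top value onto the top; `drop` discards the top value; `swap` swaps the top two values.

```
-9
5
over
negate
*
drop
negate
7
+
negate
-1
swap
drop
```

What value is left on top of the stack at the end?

-9     : [-9]
5      : [-9, 5]
over   : [-9, 5, -9]
negate : [-9, 5, 9]
*      : [-9, 45]
drop   : [-9]
negate : [9]
7      : [9, 7]
+      : [16]
negate : [-16]
-1     : [-16, -1]
swap   : [-1, -16]
drop   : [-1]

-1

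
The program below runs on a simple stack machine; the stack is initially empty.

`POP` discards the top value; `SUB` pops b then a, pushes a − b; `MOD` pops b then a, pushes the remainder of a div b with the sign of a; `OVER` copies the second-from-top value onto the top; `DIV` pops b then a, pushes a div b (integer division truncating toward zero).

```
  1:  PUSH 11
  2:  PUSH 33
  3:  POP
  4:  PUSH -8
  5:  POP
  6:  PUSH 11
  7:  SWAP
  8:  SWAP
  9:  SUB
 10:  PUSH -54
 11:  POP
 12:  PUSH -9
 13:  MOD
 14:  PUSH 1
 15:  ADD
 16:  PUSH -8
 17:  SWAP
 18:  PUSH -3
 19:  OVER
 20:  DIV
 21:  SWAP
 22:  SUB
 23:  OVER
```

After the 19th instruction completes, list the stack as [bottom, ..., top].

PUSH 11   11
PUSH 33   11 33
POP       11
PUSH -8   11 -8
POP       11
PUSH 11   11 11
SWAP      11 11
SWAP      11 11
SUB       0
PUSH -54  0 -54
POP       0
PUSH -9   0 -9
MOD       0
PUSH 1    0 1
ADD       1
PUSH -8   1 -8
SWAP      -8 1
PUSH -3   -8 1 -3
OVER      -8 1 -3 1

[-8, 1, -3, 1]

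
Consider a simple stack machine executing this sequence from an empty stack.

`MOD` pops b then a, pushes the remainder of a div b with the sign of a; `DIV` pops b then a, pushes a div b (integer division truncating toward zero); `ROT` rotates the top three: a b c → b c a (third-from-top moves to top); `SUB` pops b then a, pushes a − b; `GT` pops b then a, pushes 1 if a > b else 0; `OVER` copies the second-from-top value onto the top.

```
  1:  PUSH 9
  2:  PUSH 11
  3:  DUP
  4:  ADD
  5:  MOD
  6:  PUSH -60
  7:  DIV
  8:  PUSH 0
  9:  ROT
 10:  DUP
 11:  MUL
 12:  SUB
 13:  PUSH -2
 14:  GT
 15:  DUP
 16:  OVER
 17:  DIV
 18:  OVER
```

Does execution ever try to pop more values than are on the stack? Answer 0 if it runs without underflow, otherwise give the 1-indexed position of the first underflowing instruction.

9

PUSH 9   : [9]
PUSH 11  : [9, 11]
DUP      : [9, 11, 11]
ADD      : [9, 22]
MOD      : [9]
PUSH -60 : [9, -60]
DIV      : [0]
PUSH 0   : [0, 0]
ROT  — needs 3 operands, stack has 2 → underflow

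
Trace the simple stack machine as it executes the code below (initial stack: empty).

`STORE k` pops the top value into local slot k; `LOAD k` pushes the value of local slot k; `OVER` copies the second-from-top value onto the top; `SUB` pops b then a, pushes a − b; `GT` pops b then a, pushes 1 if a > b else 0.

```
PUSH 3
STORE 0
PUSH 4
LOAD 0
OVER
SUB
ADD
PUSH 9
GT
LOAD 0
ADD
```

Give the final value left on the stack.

PUSH 3   [3]
STORE 0  []
PUSH 4   [4]
LOAD 0   [4, 3]
OVER     [4, 3, 4]
SUB      [4, -1]
ADD      [3]
PUSH 9   [3, 9]
GT       [0]
LOAD 0   [0, 3]
ADD      [3]

3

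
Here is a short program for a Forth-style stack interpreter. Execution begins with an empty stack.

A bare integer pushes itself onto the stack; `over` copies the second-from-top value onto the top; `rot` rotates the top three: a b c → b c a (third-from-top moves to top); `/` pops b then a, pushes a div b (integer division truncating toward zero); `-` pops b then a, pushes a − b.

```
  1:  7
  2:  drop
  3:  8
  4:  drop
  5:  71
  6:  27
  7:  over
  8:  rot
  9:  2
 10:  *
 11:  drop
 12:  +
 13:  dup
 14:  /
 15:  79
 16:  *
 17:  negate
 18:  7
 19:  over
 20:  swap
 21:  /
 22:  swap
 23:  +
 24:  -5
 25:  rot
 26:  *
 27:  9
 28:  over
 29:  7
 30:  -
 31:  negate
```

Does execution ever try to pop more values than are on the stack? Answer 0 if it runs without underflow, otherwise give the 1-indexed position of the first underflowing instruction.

25

7      -> [7]
drop   -> []
8      -> [8]
drop   -> []
71     -> [71]
27     -> [71, 27]
over   -> [71, 27, 71]
rot    -> [27, 71, 71]
2      -> [27, 71, 71, 2]
*      -> [27, 71, 142]
drop   -> [27, 71]
+      -> [98]
dup    -> [98, 98]
/      -> [1]
79     -> [1, 79]
*      -> [79]
negate -> [-79]
7      -> [-79, 7]
over   -> [-79, 7, -79]
swap   -> [-79, -79, 7]
/      -> [-79, -11]
swap   -> [-11, -79]
+      -> [-90]
-5     -> [-90, -5]
rot  — needs 3 operands, stack has 2 → underflow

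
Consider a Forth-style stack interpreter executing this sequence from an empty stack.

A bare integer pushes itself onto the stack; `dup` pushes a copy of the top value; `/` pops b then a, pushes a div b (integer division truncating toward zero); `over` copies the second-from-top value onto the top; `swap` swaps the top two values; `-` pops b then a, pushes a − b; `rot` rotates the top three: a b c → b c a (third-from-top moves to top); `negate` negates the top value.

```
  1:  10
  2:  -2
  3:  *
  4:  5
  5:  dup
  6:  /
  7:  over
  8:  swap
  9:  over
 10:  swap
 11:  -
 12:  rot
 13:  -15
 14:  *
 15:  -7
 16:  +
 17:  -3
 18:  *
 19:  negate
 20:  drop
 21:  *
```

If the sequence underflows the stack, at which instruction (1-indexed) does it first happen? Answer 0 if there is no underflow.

10     : [10]
-2     : [10, -2]
*      : [-20]
5      : [-20, 5]
dup    : [-20, 5, 5]
/      : [-20, 1]
over   : [-20, 1, -20]
swap   : [-20, -20, 1]
over   : [-20, -20, 1, -20]
swap   : [-20, -20, -20, 1]
-      : [-20, -20, -21]
rot    : [-20, -21, -20]
-15    : [-20, -21, -20, -15]
*      : [-20, -21, 300]
-7     : [-20, -21, 300, -7]
+      : [-20, -21, 293]
-3     : [-20, -21, 293, -3]
*      : [-20, -21, -879]
negate : [-20, -21, 879]
drop   : [-20, -21]
*      : [420]

0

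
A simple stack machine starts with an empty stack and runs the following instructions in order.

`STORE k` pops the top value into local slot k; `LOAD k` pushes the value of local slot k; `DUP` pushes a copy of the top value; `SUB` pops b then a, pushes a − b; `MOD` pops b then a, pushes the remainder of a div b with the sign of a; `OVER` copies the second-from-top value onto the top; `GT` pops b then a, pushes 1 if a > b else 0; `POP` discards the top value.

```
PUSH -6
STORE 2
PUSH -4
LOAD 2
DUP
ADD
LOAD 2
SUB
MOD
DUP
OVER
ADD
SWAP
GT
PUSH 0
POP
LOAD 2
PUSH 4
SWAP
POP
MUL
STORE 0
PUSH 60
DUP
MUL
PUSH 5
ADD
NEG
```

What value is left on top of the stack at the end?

PUSH -6 : [-6]
STORE 2 : []
PUSH -4 : [-4]
LOAD 2  : [-4, -6]
DUP     : [-4, -6, -6]
ADD     : [-4, -12]
LOAD 2  : [-4, -12, -6]
SUB     : [-4, -6]
MOD     : [-4]
DUP     : [-4, -4]
OVER    : [-4, -4, -4]
ADD     : [-4, -8]
SWAP    : [-8, -4]
GT      : [0]
PUSH 0  : [0, 0]
POP     : [0]
LOAD 2  : [0, -6]
PUSH 4  : [0, -6, 4]
SWAP    : [0, 4, -6]
POP     : [0, 4]
MUL     : [0]
STORE 0 : []
PUSH 60 : [60]
DUP     : [60, 60]
MUL     : [3600]
PUSH 5  : [3600, 5]
ADD     : [3605]
NEG     : [-3605]

-3605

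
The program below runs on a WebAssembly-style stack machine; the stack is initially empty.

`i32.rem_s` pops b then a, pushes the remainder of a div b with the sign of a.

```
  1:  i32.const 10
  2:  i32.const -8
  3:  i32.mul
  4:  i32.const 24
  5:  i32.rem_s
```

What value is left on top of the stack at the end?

i32.const 10  10
i32.const -8  10 -8
i32.mul       -80
i32.const 24  -80 24
i32.rem_s     -8

-8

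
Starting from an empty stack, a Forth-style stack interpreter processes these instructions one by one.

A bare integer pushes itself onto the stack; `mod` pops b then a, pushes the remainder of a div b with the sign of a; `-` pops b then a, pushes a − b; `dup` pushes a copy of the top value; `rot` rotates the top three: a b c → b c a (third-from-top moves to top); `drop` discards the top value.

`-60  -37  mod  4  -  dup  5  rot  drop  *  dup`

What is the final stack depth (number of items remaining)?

2

-60   -60
-37   -60 -37
mod   -23
4     -23 4
-     -27
dup   -27 -27
5     -27 -27 5
rot   -27 5 -27
drop  -27 5
*     -135
dup   -135 -135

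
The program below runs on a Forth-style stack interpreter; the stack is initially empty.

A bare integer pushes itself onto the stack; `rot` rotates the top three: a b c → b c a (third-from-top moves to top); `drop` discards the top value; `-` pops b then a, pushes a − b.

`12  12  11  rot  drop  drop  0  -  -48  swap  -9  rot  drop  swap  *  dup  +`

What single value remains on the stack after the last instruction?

12   → 12
12   → 12 12
11   → 12 12 11
rot  → 12 11 12
drop → 12 11
drop → 12
0    → 12 0
-    → 12
-48  → 12 -48
swap → -48 12
-9   → -48 12 -9
rot  → 12 -9 -48
drop → 12 -9
swap → -9 12
*    → -108
dup  → -108 -108
+    → -216

-216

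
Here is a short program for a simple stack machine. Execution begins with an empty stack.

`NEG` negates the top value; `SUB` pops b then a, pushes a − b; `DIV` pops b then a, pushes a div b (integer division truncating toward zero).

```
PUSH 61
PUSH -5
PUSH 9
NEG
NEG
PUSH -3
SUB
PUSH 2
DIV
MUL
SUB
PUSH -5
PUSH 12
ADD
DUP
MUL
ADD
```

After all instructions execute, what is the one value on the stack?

PUSH 61  61
PUSH -5  61 -5
PUSH 9   61 -5 9
NEG      61 -5 -9
NEG      61 -5 9
PUSH -3  61 -5 9 -3
SUB      61 -5 12
PUSH 2   61 -5 12 2
DIV      61 -5 6
MUL      61 -30
SUB      91
PUSH -5  91 -5
PUSH 12  91 -5 12
ADD      91 7
DUP      91 7 7
MUL      91 49
ADD      140

140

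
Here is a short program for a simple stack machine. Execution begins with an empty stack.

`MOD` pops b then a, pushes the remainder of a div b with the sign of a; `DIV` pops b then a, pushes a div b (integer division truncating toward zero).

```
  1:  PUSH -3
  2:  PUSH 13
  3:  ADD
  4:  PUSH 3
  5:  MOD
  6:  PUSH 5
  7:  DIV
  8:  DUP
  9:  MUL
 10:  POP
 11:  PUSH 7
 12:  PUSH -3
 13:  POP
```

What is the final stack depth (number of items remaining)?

PUSH -3 -> [-3]
PUSH 13 -> [-3, 13]
ADD     -> [10]
PUSH 3  -> [10, 3]
MOD     -> [1]
PUSH 5  -> [1, 5]
DIV     -> [0]
DUP     -> [0, 0]
MUL     -> [0]
POP     -> []
PUSH 7  -> [7]
PUSH -3 -> [7, -3]
POP     -> [7]

1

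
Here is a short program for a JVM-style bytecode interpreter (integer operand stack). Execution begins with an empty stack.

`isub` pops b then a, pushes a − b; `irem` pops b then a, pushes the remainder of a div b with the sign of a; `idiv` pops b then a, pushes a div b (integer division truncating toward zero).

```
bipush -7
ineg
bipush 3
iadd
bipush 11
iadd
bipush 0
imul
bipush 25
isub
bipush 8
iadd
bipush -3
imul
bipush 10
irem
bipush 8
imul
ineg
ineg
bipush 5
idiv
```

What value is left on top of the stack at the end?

bipush -7  [-7]
ineg       [7]
bipush 3   [7, 3]
iadd       [10]
bipush 11  [10, 11]
iadd       [21]
bipush 0   [21, 0]
imul       [0]
bipush 25  [0, 25]
isub       [-25]
bipush 8   [-25, 8]
iadd       [-17]
bipush -3  [-17, -3]
imul       [51]
bipush 10  [51, 10]
irem       [1]
bipush 8   [1, 8]
imul       [8]
ineg       [-8]
ineg       [8]
bipush 5   [8, 5]
idiv       [1]

1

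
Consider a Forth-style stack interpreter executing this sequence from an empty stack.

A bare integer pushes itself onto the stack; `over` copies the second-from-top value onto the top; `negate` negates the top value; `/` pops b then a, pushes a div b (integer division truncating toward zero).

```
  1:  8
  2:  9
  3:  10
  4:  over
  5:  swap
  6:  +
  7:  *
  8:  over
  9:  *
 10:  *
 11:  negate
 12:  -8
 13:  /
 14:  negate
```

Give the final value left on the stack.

8      : [8]
9      : [8, 9]
10     : [8, 9, 10]
over   : [8, 9, 10, 9]
swap   : [8, 9, 9, 10]
+      : [8, 9, 19]
*      : [8, 171]
over   : [8, 171, 8]
*      : [8, 1368]
*      : [10944]
negate : [-10944]
-8     : [-10944, -8]
/      : [1368]
negate : [-1368]

-1368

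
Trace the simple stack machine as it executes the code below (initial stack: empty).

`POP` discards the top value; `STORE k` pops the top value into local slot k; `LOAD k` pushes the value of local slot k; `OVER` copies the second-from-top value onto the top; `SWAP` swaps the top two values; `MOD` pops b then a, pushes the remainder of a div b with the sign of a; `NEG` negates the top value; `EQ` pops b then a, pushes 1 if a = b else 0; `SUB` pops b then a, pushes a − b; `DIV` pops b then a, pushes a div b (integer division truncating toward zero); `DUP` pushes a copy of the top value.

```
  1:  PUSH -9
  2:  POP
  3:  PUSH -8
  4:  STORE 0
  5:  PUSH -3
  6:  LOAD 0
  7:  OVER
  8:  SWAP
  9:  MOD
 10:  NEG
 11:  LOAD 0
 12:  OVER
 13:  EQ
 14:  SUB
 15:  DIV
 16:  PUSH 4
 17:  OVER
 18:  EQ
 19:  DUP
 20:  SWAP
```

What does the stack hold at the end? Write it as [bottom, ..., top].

[-1, 0, 0]

PUSH -9 → -9
POP     → (empty)
PUSH -8 → -8
STORE 0 → (empty)
PUSH -3 → -3
LOAD 0  → -3 -8
OVER    → -3 -8 -3
SWAP    → -3 -3 -8
MOD     → -3 -3
NEG     → -3 3
LOAD 0  → -3 3 -8
OVER    → -3 3 -8 3
EQ      → -3 3 0
SUB     → -3 3
DIV     → -1
PUSH 4  → -1 4
OVER    → -1 4 -1
EQ      → -1 0
DUP     → -1 0 0
SWAP    → -1 0 0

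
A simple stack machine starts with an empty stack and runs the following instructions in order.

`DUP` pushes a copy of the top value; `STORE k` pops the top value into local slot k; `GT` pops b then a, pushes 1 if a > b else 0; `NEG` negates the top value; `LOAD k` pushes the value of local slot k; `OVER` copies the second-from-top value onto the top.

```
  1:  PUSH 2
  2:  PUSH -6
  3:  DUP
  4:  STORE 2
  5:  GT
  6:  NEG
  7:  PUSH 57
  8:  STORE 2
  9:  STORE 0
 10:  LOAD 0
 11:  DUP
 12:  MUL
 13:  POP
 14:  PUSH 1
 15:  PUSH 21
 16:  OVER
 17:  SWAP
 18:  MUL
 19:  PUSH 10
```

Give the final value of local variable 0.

PUSH 2  -> [2]
PUSH -6 -> [2, -6]
DUP     -> [2, -6, -6]
STORE 2 -> [2, -6]
GT      -> [1]
NEG     -> [-1]
PUSH 57 -> [-1, 57]
STORE 2 -> [-1]
STORE 0 -> []
LOAD 0  -> [-1]
DUP     -> [-1, -1]
MUL     -> [1]
POP     -> []
PUSH 1  -> [1]
PUSH 21 -> [1, 21]
OVER    -> [1, 21, 1]
SWAP    -> [1, 1, 21]
MUL     -> [1, 21]
PUSH 10 -> [1, 21, 10]

-1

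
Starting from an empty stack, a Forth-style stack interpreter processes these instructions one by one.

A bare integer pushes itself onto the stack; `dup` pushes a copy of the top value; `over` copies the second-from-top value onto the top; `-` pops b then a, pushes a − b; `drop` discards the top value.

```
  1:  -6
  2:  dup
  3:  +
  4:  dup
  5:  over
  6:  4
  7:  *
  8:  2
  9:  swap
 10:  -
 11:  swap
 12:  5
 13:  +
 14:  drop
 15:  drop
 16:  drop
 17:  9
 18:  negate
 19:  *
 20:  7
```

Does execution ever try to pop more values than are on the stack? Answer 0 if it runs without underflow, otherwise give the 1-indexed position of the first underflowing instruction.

-6     : [-6]
dup    : [-6, -6]
+      : [-12]
dup    : [-12, -12]
over   : [-12, -12, -12]
4      : [-12, -12, -12, 4]
*      : [-12, -12, -48]
2      : [-12, -12, -48, 2]
swap   : [-12, -12, 2, -48]
-      : [-12, -12, 50]
swap   : [-12, 50, -12]
5      : [-12, 50, -12, 5]
+      : [-12, 50, -7]
drop   : [-12, 50]
drop   : [-12]
drop   : []
9      : [9]
negate : [-9]
*  — needs 2 operands, stack has 1 → underflow

19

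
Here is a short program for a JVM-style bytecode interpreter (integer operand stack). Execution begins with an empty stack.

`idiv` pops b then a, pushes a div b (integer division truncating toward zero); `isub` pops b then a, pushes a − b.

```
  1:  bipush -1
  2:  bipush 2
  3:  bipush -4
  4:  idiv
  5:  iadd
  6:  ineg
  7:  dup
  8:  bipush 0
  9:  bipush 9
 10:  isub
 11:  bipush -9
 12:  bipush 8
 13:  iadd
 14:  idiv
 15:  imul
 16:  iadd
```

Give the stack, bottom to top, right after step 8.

bipush -1 → -1
bipush 2  → -1 2
bipush -4 → -1 2 -4
idiv      → -1 0
iadd      → -1
ineg      → 1
dup       → 1 1
bipush 0  → 1 1 0

[1, 1, 0]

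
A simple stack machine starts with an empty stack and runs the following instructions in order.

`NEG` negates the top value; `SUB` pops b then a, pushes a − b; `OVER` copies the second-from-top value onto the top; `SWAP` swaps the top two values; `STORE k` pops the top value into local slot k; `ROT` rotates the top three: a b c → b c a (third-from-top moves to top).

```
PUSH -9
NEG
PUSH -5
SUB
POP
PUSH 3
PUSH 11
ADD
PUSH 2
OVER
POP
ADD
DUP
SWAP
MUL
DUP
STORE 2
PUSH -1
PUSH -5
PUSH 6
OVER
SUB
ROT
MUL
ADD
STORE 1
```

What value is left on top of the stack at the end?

PUSH -9  -9
NEG      9
PUSH -5  9 -5
SUB      14
POP      (empty)
PUSH 3   3
PUSH 11  3 11
ADD      14
PUSH 2   14 2
OVER     14 2 14
POP      14 2
ADD      16
DUP      16 16
SWAP     16 16
MUL      256
DUP      256 256
STORE 2  256
PUSH -1  256 -1
PUSH -5  256 -1 -5
PUSH 6   256 -1 -5 6
OVER     256 -1 -5 6 -5
SUB      256 -1 -5 11
ROT      256 -5 11 -1
MUL      256 -5 -11
ADD      256 -16
STORE 1  256

256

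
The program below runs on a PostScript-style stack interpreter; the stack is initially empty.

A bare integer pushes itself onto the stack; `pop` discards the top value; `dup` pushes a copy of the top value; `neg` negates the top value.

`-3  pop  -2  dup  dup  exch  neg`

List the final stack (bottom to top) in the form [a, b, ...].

[-2, -2, 2]

-3   : [-3]
pop  : []
-2   : [-2]
dup  : [-2, -2]
dup  : [-2, -2, -2]
exch : [-2, -2, -2]
neg  : [-2, -2, 2]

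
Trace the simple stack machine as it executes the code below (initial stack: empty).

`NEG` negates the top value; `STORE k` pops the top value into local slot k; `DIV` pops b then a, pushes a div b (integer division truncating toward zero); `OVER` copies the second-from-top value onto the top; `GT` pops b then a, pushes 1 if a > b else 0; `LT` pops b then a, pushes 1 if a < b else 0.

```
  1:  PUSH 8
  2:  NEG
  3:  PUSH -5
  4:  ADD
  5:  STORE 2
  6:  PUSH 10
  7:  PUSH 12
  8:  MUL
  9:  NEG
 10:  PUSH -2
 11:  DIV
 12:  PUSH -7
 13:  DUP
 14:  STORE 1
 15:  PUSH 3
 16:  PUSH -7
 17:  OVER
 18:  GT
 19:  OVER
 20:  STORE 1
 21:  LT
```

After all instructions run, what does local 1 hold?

3

PUSH 8   [8]
NEG      [-8]
PUSH -5  [-8, -5]
ADD      [-13]
STORE 2  []
PUSH 10  [10]
PUSH 12  [10, 12]
MUL      [120]
NEG      [-120]
PUSH -2  [-120, -2]
DIV      [60]
PUSH -7  [60, -7]
DUP      [60, -7, -7]
STORE 1  [60, -7]
PUSH 3   [60, -7, 3]
PUSH -7  [60, -7, 3, -7]
OVER     [60, -7, 3, -7, 3]
GT       [60, -7, 3, 0]
OVER     [60, -7, 3, 0, 3]
STORE 1  [60, -7, 3, 0]
LT       [60, -7, 0]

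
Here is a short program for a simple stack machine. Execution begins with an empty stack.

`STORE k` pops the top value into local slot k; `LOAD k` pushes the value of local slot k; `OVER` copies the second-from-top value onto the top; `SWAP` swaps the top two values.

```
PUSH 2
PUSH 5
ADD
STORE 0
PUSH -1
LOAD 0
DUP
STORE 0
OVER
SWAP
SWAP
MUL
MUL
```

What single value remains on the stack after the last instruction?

7

PUSH 2  → 2
PUSH 5  → 2 5
ADD     → 7
STORE 0 → (empty)
PUSH -1 → -1
LOAD 0  → -1 7
DUP     → -1 7 7
STORE 0 → -1 7
OVER    → -1 7 -1
SWAP    → -1 -1 7
SWAP    → -1 7 -1
MUL     → -1 -7
MUL     → 7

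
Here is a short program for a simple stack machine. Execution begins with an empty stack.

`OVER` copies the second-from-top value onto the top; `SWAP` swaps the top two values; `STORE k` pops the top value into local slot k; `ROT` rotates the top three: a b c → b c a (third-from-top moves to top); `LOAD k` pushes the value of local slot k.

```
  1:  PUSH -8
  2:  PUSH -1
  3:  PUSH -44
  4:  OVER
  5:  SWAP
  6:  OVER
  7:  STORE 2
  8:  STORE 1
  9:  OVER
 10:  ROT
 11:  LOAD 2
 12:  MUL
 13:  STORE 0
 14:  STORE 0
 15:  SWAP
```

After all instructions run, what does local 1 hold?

-44

PUSH -8  -> -8
PUSH -1  -> -8 -1
PUSH -44 -> -8 -1 -44
OVER     -> -8 -1 -44 -1
SWAP     -> -8 -1 -1 -44
OVER     -> -8 -1 -1 -44 -1
STORE 2  -> -8 -1 -1 -44
STORE 1  -> -8 -1 -1
OVER     -> -8 -1 -1 -1
ROT      -> -8 -1 -1 -1
LOAD 2   -> -8 -1 -1 -1 -1
MUL      -> -8 -1 -1 1
STORE 0  -> -8 -1 -1
STORE 0  -> -8 -1
SWAP     -> -1 -8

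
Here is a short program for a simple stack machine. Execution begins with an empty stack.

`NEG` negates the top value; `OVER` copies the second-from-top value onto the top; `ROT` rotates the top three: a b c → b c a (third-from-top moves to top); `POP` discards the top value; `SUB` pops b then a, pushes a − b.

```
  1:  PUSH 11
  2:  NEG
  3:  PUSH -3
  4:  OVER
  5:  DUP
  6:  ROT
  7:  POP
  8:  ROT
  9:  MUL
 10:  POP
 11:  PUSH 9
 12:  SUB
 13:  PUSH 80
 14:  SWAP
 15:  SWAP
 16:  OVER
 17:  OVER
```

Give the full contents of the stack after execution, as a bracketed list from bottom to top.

[-20, 80, -20, 80]

PUSH 11  11
NEG      -11
PUSH -3  -11 -3
OVER     -11 -3 -11
DUP      -11 -3 -11 -11
ROT      -11 -11 -11 -3
POP      -11 -11 -11
ROT      -11 -11 -11
MUL      -11 121
POP      -11
PUSH 9   -11 9
SUB      -20
PUSH 80  -20 80
SWAP     80 -20
SWAP     -20 80
OVER     -20 80 -20
OVER     -20 80 -20 80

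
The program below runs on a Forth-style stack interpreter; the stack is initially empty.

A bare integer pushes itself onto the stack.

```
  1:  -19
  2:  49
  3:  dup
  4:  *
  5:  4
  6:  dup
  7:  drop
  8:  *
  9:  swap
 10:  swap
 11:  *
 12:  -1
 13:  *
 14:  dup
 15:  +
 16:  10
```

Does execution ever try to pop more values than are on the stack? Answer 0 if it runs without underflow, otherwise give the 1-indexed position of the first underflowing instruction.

-19   [-19]
49    [-19, 49]
dup   [-19, 49, 49]
*     [-19, 2401]
4     [-19, 2401, 4]
dup   [-19, 2401, 4, 4]
drop  [-19, 2401, 4]
*     [-19, 9604]
swap  [9604, -19]
swap  [-19, 9604]
*     [-182476]
-1    [-182476, -1]
*     [182476]
dup   [182476, 182476]
+     [364952]
10    [364952, 10]

0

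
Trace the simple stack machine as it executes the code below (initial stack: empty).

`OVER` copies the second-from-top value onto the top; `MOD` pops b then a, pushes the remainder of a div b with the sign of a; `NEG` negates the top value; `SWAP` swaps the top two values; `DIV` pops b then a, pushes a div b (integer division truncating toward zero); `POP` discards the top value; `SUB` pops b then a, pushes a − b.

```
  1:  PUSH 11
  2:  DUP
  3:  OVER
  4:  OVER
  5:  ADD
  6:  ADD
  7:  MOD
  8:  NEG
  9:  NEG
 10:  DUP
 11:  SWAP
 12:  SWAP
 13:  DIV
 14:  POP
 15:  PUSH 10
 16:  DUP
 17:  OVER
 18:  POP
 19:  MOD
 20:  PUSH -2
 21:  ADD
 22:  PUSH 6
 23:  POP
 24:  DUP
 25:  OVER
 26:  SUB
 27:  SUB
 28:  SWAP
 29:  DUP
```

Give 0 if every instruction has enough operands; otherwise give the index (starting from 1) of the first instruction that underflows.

PUSH 11 -> [11]
DUP     -> [11, 11]
OVER    -> [11, 11, 11]
OVER    -> [11, 11, 11, 11]
ADD     -> [11, 11, 22]
ADD     -> [11, 33]
MOD     -> [11]
NEG     -> [-11]
NEG     -> [11]
DUP     -> [11, 11]
SWAP    -> [11, 11]
SWAP    -> [11, 11]
DIV     -> [1]
POP     -> []
PUSH 10 -> [10]
DUP     -> [10, 10]
OVER    -> [10, 10, 10]
POP     -> [10, 10]
MOD     -> [0]
PUSH -2 -> [0, -2]
ADD     -> [-2]
PUSH 6  -> [-2, 6]
POP     -> [-2]
DUP     -> [-2, -2]
OVER    -> [-2, -2, -2]
SUB     -> [-2, 0]
SUB     -> [-2]
SWAP  — needs 2 operands, stack has 1 → underflow

28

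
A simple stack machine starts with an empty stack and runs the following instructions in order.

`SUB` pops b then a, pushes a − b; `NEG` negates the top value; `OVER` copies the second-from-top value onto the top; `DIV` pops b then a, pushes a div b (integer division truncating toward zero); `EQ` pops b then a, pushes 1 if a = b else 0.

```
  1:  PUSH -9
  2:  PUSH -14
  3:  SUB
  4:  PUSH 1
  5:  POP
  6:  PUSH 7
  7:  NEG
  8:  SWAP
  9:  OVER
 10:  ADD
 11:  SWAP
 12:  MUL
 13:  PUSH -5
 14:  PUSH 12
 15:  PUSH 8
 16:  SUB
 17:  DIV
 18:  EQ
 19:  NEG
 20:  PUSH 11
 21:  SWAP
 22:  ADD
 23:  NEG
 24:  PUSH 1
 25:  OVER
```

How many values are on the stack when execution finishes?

PUSH -9  -> -9
PUSH -14 -> -9 -14
SUB      -> 5
PUSH 1   -> 5 1
POP      -> 5
PUSH 7   -> 5 7
NEG      -> 5 -7
SWAP     -> -7 5
OVER     -> -7 5 -7
ADD      -> -7 -2
SWAP     -> -2 -7
MUL      -> 14
PUSH -5  -> 14 -5
PUSH 12  -> 14 -5 12
PUSH 8   -> 14 -5 12 8
SUB      -> 14 -5 4
DIV      -> 14 -1
EQ       -> 0
NEG      -> 0
PUSH 11  -> 0 11
SWAP     -> 11 0
ADD      -> 11
NEG      -> -11
PUSH 1   -> -11 1
OVER     -> -11 1 -11

3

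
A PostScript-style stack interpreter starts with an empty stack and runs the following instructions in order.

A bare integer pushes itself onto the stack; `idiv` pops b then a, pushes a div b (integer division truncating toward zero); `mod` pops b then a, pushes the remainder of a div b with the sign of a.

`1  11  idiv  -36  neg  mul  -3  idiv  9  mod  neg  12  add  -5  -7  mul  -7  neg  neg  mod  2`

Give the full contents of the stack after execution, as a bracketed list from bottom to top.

[12, 0, 2]

1    -> [1]
11   -> [1, 11]
idiv -> [0]
-36  -> [0, -36]
neg  -> [0, 36]
mul  -> [0]
-3   -> [0, -3]
idiv -> [0]
9    -> [0, 9]
mod  -> [0]
neg  -> [0]
12   -> [0, 12]
add  -> [12]
-5   -> [12, -5]
-7   -> [12, -5, -7]
mul  -> [12, 35]
-7   -> [12, 35, -7]
neg  -> [12, 35, 7]
neg  -> [12, 35, -7]
mod  -> [12, 0]
2    -> [12, 0, 2]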